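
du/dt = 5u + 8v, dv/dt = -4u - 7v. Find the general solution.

Coefficient matrix A = [[5, 8], [-4, -7]].
Characteristic polynomial det(A - λI) = λ^2 + 2λ - 3 = 0.
Eigenvalues λ = 1, -3.
For λ=1: (A-λI) row 1 is [4, 8], so an eigenvector is (-2, 1).
For λ=-3: (A-λI) row 1 is [8, 8], so an eigenvector is (-1, 1).
General solution: c_1e^(t)(-2,1) + c_2e^(-3t)(-1,1).

u(t) = -2c_1e^(t) - c_2e^(-3t), v(t) = c_1e^(t) + c_2e^(-3t)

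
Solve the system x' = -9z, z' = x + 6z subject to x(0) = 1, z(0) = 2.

Coefficient matrix A = [[0, -9], [1, 6]].
Characteristic polynomial det(A - λI) = λ^2 - 6λ + 9 = 0.
Single eigenvalue λ = 3 with algebraic multiplicity 2.
Eigenvector v = (-3,1); generalized eigenvector w with (A-λI)w=v is (1,0).
General solution: e^(3t)[c_1·v + c_2·(t·v + w)].
Applying x(0)=1, z(0)=2 gives c_1=2, c_2=7.

x(t) = -21te^(3t) + e^(3t), z(t) = 7te^(3t) + 2e^(3t)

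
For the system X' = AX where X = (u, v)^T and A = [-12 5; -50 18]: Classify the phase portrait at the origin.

A = [[-12,5],[-50,18]]; det(A-λI) = λ^2 - 6λ + 34.
λ = 3 ± 5i: positive real part.

unstable spiral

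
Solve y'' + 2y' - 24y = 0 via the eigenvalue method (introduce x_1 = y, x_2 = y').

Let x_1 = y, x_2 = y'. Then x_1' = x_2 and x_2' = 24x_1 - 2x_2.
A = [[0,1],[24,-2]]; det(A-λI) = λ^2 + 2λ - 24.
Eigenvalues λ = 4, -6 with eigenvectors (1,4), (1,-6).

y(t) = c_1e^(4t) + c_2e^(-6t)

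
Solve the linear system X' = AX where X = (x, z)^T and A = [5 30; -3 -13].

x(t) = c_1e^(-4t)sin(3t) - 3c_1e^(-4t)cos(3t) - 3c_2e^(-4t)sin(3t) - c_2e^(-4t)cos(3t), z(t) = c_1e^(-4t)cos(3t) + c_2e^(-4t)sin(3t)

Coefficient matrix A = [[5, 30], [-3, -13]].
Characteristic polynomial det(A - λI) = λ^2 + 8λ + 25 = 0.
Eigenvalues λ = -4 ± 3i (complex conjugate pair).
For λ=-4+3i: an eigenvector is (-3,1) - i(1,0) = (-3 - i, 1).
A real fundamental pair from Re and Im of e^((-4+3i)t)v: X_1 = e^(-4t)(cos(3t)·(-3,1) + sin(3t)·(1,0)), X_2 = e^(-4t)(sin(3t)·(-3,1) - cos(3t)·(1,0)).
General solution: c_1X_1 + c_2X_2.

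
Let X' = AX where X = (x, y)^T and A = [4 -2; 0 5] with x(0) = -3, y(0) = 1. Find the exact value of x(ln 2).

A = [[4,-2],[0,5]]; eigenvalues λ = 5, 4.
Eigenvectors: (-2,1) for λ=5, (-1,0) for λ=4.
From the initial condition, c_1 = 1, c_2 = 1.
x(ln 2) = (1)(2^5)(-2) + (1)(2^4)(-1) = -80.

-80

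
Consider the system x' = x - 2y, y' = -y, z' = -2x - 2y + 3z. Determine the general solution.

x(t) = K_1e^(-t) + K_2e^(t), y(t) = K_1e^(-t), z(t) = K_1e^(-t) + K_2e^(t) + K_3e^(3t)

Coefficient matrix A = [[1, -2, 0], [0, -1, 0], [-2, -2, 3]].
det(A - λI) = 0 gives eigenvalues λ = -1, 1, 3.
For λ=-1: eigenvector (1,1,1).
For λ=1: eigenvector (1,0,1).
For λ=3: eigenvector (0,0,1).
General solution: K_1e^(-t)(1,1,1) + K_2e^(t)(1,0,1) + K_3e^(3t)(0,0,1).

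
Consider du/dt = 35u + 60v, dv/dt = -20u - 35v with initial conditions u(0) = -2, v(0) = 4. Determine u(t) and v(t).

Coefficient matrix A = [[35, 60], [-20, -35]].
Characteristic polynomial det(A - λI) = λ^2 - 25 = 0.
Eigenvalues λ = -5, 5.
For λ=-5: (A-λI) row 1 is [40, 60], so an eigenvector is (3, -2).
For λ=5: (A-λI) row 1 is [30, 60], so an eigenvector is (-2, 1).
General solution: C_1e^(-5t)(3,-2) + C_2e^(5t)(-2,1).
Applying u(0)=-2, v(0)=4 gives C_1=-6, C_2=-8.

u(t) = 16e^(5t) - 18e^(-5t), v(t) = -8e^(5t) + 12e^(-5t)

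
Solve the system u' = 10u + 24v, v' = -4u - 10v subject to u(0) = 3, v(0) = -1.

Coefficient matrix A = [[10, 24], [-4, -10]].
Characteristic polynomial det(A - λI) = λ^2 - 4 = 0.
Eigenvalues λ = -2, 2.
For λ=-2: (A-λI) row 1 is [12, 24], so an eigenvector is (2, -1).
For λ=2: (A-λI) row 1 is [8, 24], so an eigenvector is (3, -1).
General solution: C_1e^(-2t)(2,-1) + C_2e^(2t)(3,-1).
Applying u(0)=3, v(0)=-1 gives C_1=0, C_2=1.

u(t) = 3e^(2t), v(t) = -e^(2t)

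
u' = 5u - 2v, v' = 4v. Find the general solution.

u(t) = 2K_1e^(4t) - K_2e^(5t), v(t) = K_1e^(4t)

Coefficient matrix A = [[5, -2], [0, 4]].
Characteristic polynomial det(A - λI) = λ^2 - 9λ + 20 = 0.
Eigenvalues λ = 4, 5.
For λ=4: (A-λI) row 1 is [1, -2], so an eigenvector is (2, 1).
For λ=5: (A-λI) row 1 is [0, -2], so an eigenvector is (-1, 0).
General solution: K_1e^(4t)(2,1) + K_2e^(5t)(-1,0).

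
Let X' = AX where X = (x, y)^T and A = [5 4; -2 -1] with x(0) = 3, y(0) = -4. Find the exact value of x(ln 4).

-108

A = [[5,4],[-2,-1]]; eigenvalues λ = 1, 3.
Eigenvectors: (-1,1) for λ=1, (2,-1) for λ=3.
From the initial condition, c_1 = -5, c_2 = -1.
x(ln 4) = (-5)(4^1)(-1) + (-1)(4^3)(2) = -108.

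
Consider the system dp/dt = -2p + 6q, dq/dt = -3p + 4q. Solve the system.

p(t) = -K_1e^(t)sin(3t) + K_1e^(t)cos(3t) + K_2e^(t)sin(3t) + K_2e^(t)cos(3t), q(t) = -K_1e^(t)sin(3t) + K_2e^(t)cos(3t)

Coefficient matrix A = [[-2, 6], [-3, 4]].
Characteristic polynomial det(A - λI) = λ^2 - 2λ + 10 = 0.
Eigenvalues λ = 1 ± 3i (complex conjugate pair).
For λ=1+3i: an eigenvector is (1,0) - i(-1,-1) = (1 + i, 0 + i).
A real fundamental pair from Re and Im of e^((1+3i)t)v: X_1 = e^(t)(cos(3t)·(1,0) + sin(3t)·(-1,-1)), X_2 = e^(t)(sin(3t)·(1,0) - cos(3t)·(-1,-1)).
General solution: K_1X_1 + K_2X_2.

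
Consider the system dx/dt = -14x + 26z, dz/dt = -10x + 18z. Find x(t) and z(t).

x(t) = -3c_1e^(2t)sin(2t) + 2c_1e^(2t)cos(2t) + 2c_2e^(2t)sin(2t) + 3c_2e^(2t)cos(2t), z(t) = -2c_1e^(2t)sin(2t) + c_1e^(2t)cos(2t) + c_2e^(2t)sin(2t) + 2c_2e^(2t)cos(2t)

Coefficient matrix A = [[-14, 26], [-10, 18]].
Characteristic polynomial det(A - λI) = λ^2 - 4λ + 8 = 0.
Eigenvalues λ = 2 ± 2i (complex conjugate pair).
For λ=2+2i: an eigenvector is (2,1) - i(-3,-2) = (2 + 3i, 1 + 2i).
A real fundamental pair from Re and Im of e^((2+2i)t)v: X_1 = e^(2t)(cos(2t)·(2,1) + sin(2t)·(-3,-2)), X_2 = e^(2t)(sin(2t)·(2,1) - cos(2t)·(-3,-2)).
General solution: c_1X_1 + c_2X_2.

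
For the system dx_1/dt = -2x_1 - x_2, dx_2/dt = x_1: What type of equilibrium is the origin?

stable improper node

A = [[-2,-1],[1,0]]; det(A-λI) = λ^2 + 2λ + 1.
repeated λ = -1 with a single eigenvector.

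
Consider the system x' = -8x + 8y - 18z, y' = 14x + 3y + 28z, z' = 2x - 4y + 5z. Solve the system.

Coefficient matrix A = [[-8, 8, -18], [14, 3, 28], [2, -4, 5]].
det(A - λI) = 0 gives eigenvalues λ = 3, -4, 1.
For λ=3: eigenvector (4,1,-2).
For λ=-4: eigenvector (5,-2,-2).
For λ=1: eigenvector (-2,0,1).
General solution: c_1e^(3t)(4,1,-2) + c_2e^(-4t)(5,-2,-2) + c_3e^(t)(-2,0,1).

x(t) = 4c_1e^(3t) + 5c_2e^(-4t) - 2c_3e^(t), y(t) = c_1e^(3t) - 2c_2e^(-4t), z(t) = -2c_1e^(3t) - 2c_2e^(-4t) + c_3e^(t)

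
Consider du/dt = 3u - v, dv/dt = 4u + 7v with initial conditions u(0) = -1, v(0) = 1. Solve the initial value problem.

u(t) = te^(5t) - e^(5t), v(t) = -2te^(5t) + e^(5t)

Coefficient matrix A = [[3, -1], [4, 7]].
Characteristic polynomial det(A - λI) = λ^2 - 10λ + 25 = 0.
Single eigenvalue λ = 5 with algebraic multiplicity 2.
Eigenvector v = (1,-2); generalized eigenvector w with (A-λI)w=v is (-2,3).
General solution: e^(5t)[C_1·v + C_2·(t·v + w)].
Applying u(0)=-1, v(0)=1 gives C_1=1, C_2=1.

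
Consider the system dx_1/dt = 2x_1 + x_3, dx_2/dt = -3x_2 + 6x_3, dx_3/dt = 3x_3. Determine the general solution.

x_1(t) = C_1e^(2t) + C_2e^(3t), x_2(t) = C_2e^(3t) + C_3e^(-3t), x_3(t) = C_2e^(3t)

Coefficient matrix A = [[2, 0, 1], [0, -3, 6], [0, 0, 3]].
det(A - λI) = 0 gives eigenvalues λ = 2, 3, -3.
For λ=2: eigenvector (1,0,0).
For λ=3: eigenvector (1,1,1).
For λ=-3: eigenvector (0,1,0).
General solution: C_1e^(2t)(1,0,0) + C_2e^(3t)(1,1,1) + C_3e^(-3t)(0,1,0).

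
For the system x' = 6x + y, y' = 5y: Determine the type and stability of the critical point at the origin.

A = [[6,1],[0,5]]; det(A-λI) = λ^2 - 11λ + 30.
λ = 6, 5: both positive.

unstable node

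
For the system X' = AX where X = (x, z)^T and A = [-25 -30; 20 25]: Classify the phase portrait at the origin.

saddle

A = [[-25,-30],[20,25]]; det(A-λI) = λ^2 - 25.
λ = 5, -5: opposite signs.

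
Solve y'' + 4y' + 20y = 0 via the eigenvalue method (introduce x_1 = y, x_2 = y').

y(t) = c_1e^(-2t)cos(4t) + c_2e^(-2t)sin(4t)

Let x_1 = y, x_2 = y'. Then x_1' = x_2 and x_2' = -20x_1 - 4x_2.
A = [[0,1],[-20,-4]]; det(A-λI) = λ^2 + 4λ + 20.
Eigenvalues λ = -2 ± 4i.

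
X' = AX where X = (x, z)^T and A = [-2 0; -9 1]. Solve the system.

Coefficient matrix A = [[-2, 0], [-9, 1]].
Characteristic polynomial det(A - λI) = λ^2 + λ - 2 = 0.
Eigenvalues λ = -2, 1.
For λ=-2: (A-λI) row 2 is [-9, 3], so an eigenvector is (-1, -3).
For λ=1: (A-λI) row 1 is [-3, 0], so an eigenvector is (0, -1).
General solution: K_1e^(-2t)(-1,-3) + K_2e^(t)(0,-1).

x(t) = -K_1e^(-2t), z(t) = -3K_1e^(-2t) - K_2e^(t)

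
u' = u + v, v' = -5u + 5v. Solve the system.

Coefficient matrix A = [[1, 1], [-5, 5]].
Characteristic polynomial det(A - λI) = λ^2 - 6λ + 10 = 0.
Eigenvalues λ = 3 ± i (complex conjugate pair).
For λ=3+i: an eigenvector is (-1,-2) - i(0,1) = (-1, -2 - i).
A real fundamental pair from Re and Im of e^((3+i)t)v: X_1 = e^(3t)(cos(t)·(-1,-2) + sin(t)·(0,1)), X_2 = e^(3t)(sin(t)·(-1,-2) - cos(t)·(0,1)).
General solution: K_1X_1 + K_2X_2.

u(t) = -K_1e^(3t)cos(t) - K_2e^(3t)sin(t), v(t) = K_1e^(3t)sin(t) - 2K_1e^(3t)cos(t) - 2K_2e^(3t)sin(t) - K_2e^(3t)cos(t)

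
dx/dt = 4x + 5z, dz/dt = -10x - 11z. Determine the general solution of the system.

x(t) = -C_1e^(-t) - C_2e^(-6t), z(t) = C_1e^(-t) + 2C_2e^(-6t)

Coefficient matrix A = [[4, 5], [-10, -11]].
Characteristic polynomial det(A - λI) = λ^2 + 7λ + 6 = 0.
Eigenvalues λ = -1, -6.
For λ=-1: (A-λI) row 1 is [5, 5], so an eigenvector is (-1, 1).
For λ=-6: (A-λI) row 1 is [10, 5], so an eigenvector is (-1, 2).
General solution: C_1e^(-t)(-1,1) + C_2e^(-6t)(-1,2).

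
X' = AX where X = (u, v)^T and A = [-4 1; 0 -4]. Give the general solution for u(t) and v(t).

u(t) = c_1e^(-4t) + c_2te^(-4t) - 2c_2e^(-4t), v(t) = c_2e^(-4t)

Coefficient matrix A = [[-4, 1], [0, -4]].
Characteristic polynomial det(A - λI) = λ^2 + 8λ + 16 = 0.
Single eigenvalue λ = -4 with algebraic multiplicity 2.
Eigenvector v = (1,0); generalized eigenvector w with (A-λI)w=v is (-2,1).
General solution: e^(-4t)[c_1·v + c_2·(t·v + w)].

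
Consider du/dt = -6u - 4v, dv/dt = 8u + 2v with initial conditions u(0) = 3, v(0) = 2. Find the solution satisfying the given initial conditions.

Coefficient matrix A = [[-6, -4], [8, 2]].
Characteristic polynomial det(A - λI) = λ^2 + 4λ + 20 = 0.
Eigenvalues λ = -2 ± 4i (complex conjugate pair).
For λ=-2+4i: an eigenvector is (0,-1) - i(1,-1) = (0 - i, -1 + i).
A real fundamental pair from Re and Im of e^((-2+4i)t)v: X_1 = e^(-2t)(cos(4t)·(0,-1) + sin(4t)·(1,-1)), X_2 = e^(-2t)(sin(4t)·(0,-1) - cos(4t)·(1,-1)).
General solution: K_1X_1 + K_2X_2.
Applying u(0)=3, v(0)=2 gives K_1=-5, K_2=-3.

u(t) = -5e^(-2t)sin(4t) + 3e^(-2t)cos(4t), v(t) = 8e^(-2t)sin(4t) + 2e^(-2t)cos(4t)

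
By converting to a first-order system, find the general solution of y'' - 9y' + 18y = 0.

Let x_1 = y, x_2 = y'. Then x_1' = x_2 and x_2' = -18x_1 + 9x_2.
A = [[0,1],[-18,9]]; det(A-λI) = λ^2 - 9λ + 18.
Eigenvalues λ = 3, 6 with eigenvectors (1,3), (1,6).

y(t) = C_1e^(3t) + C_2e^(6t)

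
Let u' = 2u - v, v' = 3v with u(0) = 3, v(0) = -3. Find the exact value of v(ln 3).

A = [[2,-1],[0,3]]; eigenvalues λ = 2, 3.
Eigenvectors: (-1,0) for λ=2, (1,-1) for λ=3.
From the initial condition, c_1 = 0, c_2 = 3.
v(ln 3) = (0)(3^2)(0) + (3)(3^3)(-1) = -81.

-81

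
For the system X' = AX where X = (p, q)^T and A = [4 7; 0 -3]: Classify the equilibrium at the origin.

A = [[4,7],[0,-3]]; det(A-λI) = λ^2 - λ - 12.
λ = -3, 4: opposite signs.

saddle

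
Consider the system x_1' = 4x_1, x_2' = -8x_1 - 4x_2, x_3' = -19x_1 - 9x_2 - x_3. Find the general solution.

Coefficient matrix A = [[4, 0, 0], [-8, -4, 0], [-19, -9, -1]].
det(A - λI) = 0 gives eigenvalues λ = 4, -4, -1.
For λ=4: eigenvector (1,-1,-2).
For λ=-4: eigenvector (0,1,3).
For λ=-1: eigenvector (0,0,1).
General solution: c_1e^(4t)(1,-1,-2) + c_2e^(-4t)(0,1,3) + c_3e^(-t)(0,0,1).

x_1(t) = c_1e^(4t), x_2(t) = -c_1e^(4t) + c_2e^(-4t), x_3(t) = -2c_1e^(4t) + 3c_2e^(-4t) + c_3e^(-t)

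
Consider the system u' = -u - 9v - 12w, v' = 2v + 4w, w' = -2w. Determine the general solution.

Coefficient matrix A = [[-1, -9, -12], [0, 2, 4], [0, 0, -2]].
det(A - λI) = 0 gives eigenvalues λ = -1, 2, -2.
For λ=-1: eigenvector (1,0,0).
For λ=2: eigenvector (-3,1,0).
For λ=-2: eigenvector (3,-1,1).
General solution: C_1e^(-t)(1,0,0) + C_2e^(2t)(-3,1,0) + C_3e^(-2t)(3,-1,1).

u(t) = C_1e^(-t) - 3C_2e^(2t) + 3C_3e^(-2t), v(t) = C_2e^(2t) - C_3e^(-2t), w(t) = C_3e^(-2t)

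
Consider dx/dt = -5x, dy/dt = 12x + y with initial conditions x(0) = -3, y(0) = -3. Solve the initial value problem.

Coefficient matrix A = [[-5, 0], [12, 1]].
Characteristic polynomial det(A - λI) = λ^2 + 4λ - 5 = 0.
Eigenvalues λ = 1, -5.
For λ=1: (A-λI) row 1 is [-6, 0], so an eigenvector is (0, 1).
For λ=-5: (A-λI) row 2 is [12, 6], so an eigenvector is (1, -2).
General solution: C_1e^(t)(0,1) + C_2e^(-5t)(1,-2).
Applying x(0)=-3, y(0)=-3 gives C_1=-9, C_2=-3.

x(t) = -3e^(-5t), y(t) = -9e^(t) + 6e^(-5t)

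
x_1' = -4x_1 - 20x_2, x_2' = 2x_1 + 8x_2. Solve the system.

x_1(t) = 3c_1e^(2t)sin(2t) - c_1e^(2t)cos(2t) - c_2e^(2t)sin(2t) - 3c_2e^(2t)cos(2t), x_2(t) = -c_1e^(2t)sin(2t) + c_2e^(2t)cos(2t)

Coefficient matrix A = [[-4, -20], [2, 8]].
Characteristic polynomial det(A - λI) = λ^2 - 4λ + 8 = 0.
Eigenvalues λ = 2 ± 2i (complex conjugate pair).
For λ=2+2i: an eigenvector is (-1,0) - i(3,-1) = (-1 - 3i, 0 + i).
A real fundamental pair from Re and Im of e^((2+2i)t)v: X_1 = e^(2t)(cos(2t)·(-1,0) + sin(2t)·(3,-1)), X_2 = e^(2t)(sin(2t)·(-1,0) - cos(2t)·(3,-1)).
General solution: c_1X_1 + c_2X_2.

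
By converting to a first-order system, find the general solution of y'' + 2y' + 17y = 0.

Let x_1 = y, x_2 = y'. Then x_1' = x_2 and x_2' = -17x_1 - 2x_2.
A = [[0,1],[-17,-2]]; det(A-λI) = λ^2 + 2λ + 17.
Eigenvalues λ = -1 ± 4i.

y(t) = K_1e^(-t)cos(4t) + K_2e^(-t)sin(4t)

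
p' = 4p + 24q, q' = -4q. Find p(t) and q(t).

p(t) = K_1e^(4t) + 3K_2e^(-4t), q(t) = -K_2e^(-4t)

Coefficient matrix A = [[4, 24], [0, -4]].
Characteristic polynomial det(A - λI) = λ^2 - 16 = 0.
Eigenvalues λ = 4, -4.
For λ=4: (A-λI) row 1 is [0, 24], so an eigenvector is (1, 0).
For λ=-4: (A-λI) row 1 is [8, 24], so an eigenvector is (3, -1).
General solution: K_1e^(4t)(1,0) + K_2e^(-4t)(3,-1).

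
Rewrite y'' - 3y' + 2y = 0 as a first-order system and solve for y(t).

y(t) = K_1e^(2t) + K_2e^(t)

Let x_1 = y, x_2 = y'. Then x_1' = x_2 and x_2' = -2x_1 + 3x_2.
A = [[0,1],[-2,3]]; det(A-λI) = λ^2 - 3λ + 2.
Eigenvalues λ = 2, 1 with eigenvectors (1,2), (1,1).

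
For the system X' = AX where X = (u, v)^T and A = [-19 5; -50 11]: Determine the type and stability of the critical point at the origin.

stable spiral

A = [[-19,5],[-50,11]]; det(A-λI) = λ^2 + 8λ + 41.
λ = -4 ± 5i: negative real part.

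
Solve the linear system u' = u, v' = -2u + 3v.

Coefficient matrix A = [[1, 0], [-2, 3]].
Characteristic polynomial det(A - λI) = λ^2 - 4λ + 3 = 0.
Eigenvalues λ = 3, 1.
For λ=3: (A-λI) row 1 is [-2, 0], so an eigenvector is (0, 1).
For λ=1: (A-λI) row 2 is [-2, 2], so an eigenvector is (-1, -1).
General solution: K_1e^(3t)(0,1) + K_2e^(t)(-1,-1).

u(t) = -K_2e^(t), v(t) = K_1e^(3t) - K_2e^(t)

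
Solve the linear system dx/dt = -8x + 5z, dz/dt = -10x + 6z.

Coefficient matrix A = [[-8, 5], [-10, 6]].
Characteristic polynomial det(A - λI) = λ^2 + 2λ + 2 = 0.
Eigenvalues λ = -1 ± i (complex conjugate pair).
For λ=-1+i: an eigenvector is (-1,-1) - i(2,3) = (-1 - 2i, -1 - 3i).
A real fundamental pair from Re and Im of e^((-1+i)t)v: X_1 = e^(-t)(cos(t)·(-1,-1) + sin(t)·(2,3)), X_2 = e^(-t)(sin(t)·(-1,-1) - cos(t)·(2,3)).
General solution: C_1X_1 + C_2X_2.

x(t) = 2C_1e^(-t)sin(t) - C_1e^(-t)cos(t) - C_2e^(-t)sin(t) - 2C_2e^(-t)cos(t), z(t) = 3C_1e^(-t)sin(t) - C_1e^(-t)cos(t) - C_2e^(-t)sin(t) - 3C_2e^(-t)cos(t)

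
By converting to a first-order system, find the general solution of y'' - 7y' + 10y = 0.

Let x_1 = y, x_2 = y'. Then x_1' = x_2 and x_2' = -10x_1 + 7x_2.
A = [[0,1],[-10,7]]; det(A-λI) = λ^2 - 7λ + 10.
Eigenvalues λ = 2, 5 with eigenvectors (1,2), (1,5).

y(t) = C_1e^(2t) + C_2e^(5t)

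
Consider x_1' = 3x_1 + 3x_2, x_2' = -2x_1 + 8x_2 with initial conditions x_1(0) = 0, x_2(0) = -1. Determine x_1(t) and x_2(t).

x_1(t) = -3e^(6t) + 3e^(5t), x_2(t) = -3e^(6t) + 2e^(5t)

Coefficient matrix A = [[3, 3], [-2, 8]].
Characteristic polynomial det(A - λI) = λ^2 - 11λ + 30 = 0.
Eigenvalues λ = 6, 5.
For λ=6: (A-λI) row 1 is [-3, 3], so an eigenvector is (1, 1).
For λ=5: (A-λI) row 1 is [-2, 3], so an eigenvector is (-3, -2).
General solution: K_1e^(6t)(1,1) + K_2e^(5t)(-3,-2).
Applying x_1(0)=0, x_2(0)=-1 gives K_1=-3, K_2=-1.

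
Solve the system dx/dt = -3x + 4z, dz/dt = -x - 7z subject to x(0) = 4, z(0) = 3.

x(t) = 20te^(-5t) + 4e^(-5t), z(t) = -10te^(-5t) + 3e^(-5t)

Coefficient matrix A = [[-3, 4], [-1, -7]].
Characteristic polynomial det(A - λI) = λ^2 + 10λ + 25 = 0.
Single eigenvalue λ = -5 with algebraic multiplicity 2.
Eigenvector v = (-2,1); generalized eigenvector w with (A-λI)w=v is (1,-1).
General solution: e^(-5t)[c_1·v + c_2·(t·v + w)].
Applying x(0)=4, z(0)=3 gives c_1=-7, c_2=-10.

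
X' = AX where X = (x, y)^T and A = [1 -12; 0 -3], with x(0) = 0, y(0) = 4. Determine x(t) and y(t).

x(t) = -12e^(t) + 12e^(-3t), y(t) = 4e^(-3t)

Coefficient matrix A = [[1, -12], [0, -3]].
Characteristic polynomial det(A - λI) = λ^2 + 2λ - 3 = 0.
Eigenvalues λ = 1, -3.
For λ=1: (A-λI) row 1 is [0, -12], so an eigenvector is (-1, 0).
For λ=-3: (A-λI) row 1 is [4, -12], so an eigenvector is (-3, -1).
General solution: C_1e^(t)(-1,0) + C_2e^(-3t)(-3,-1).
Applying x(0)=0, y(0)=4 gives C_1=12, C_2=-4.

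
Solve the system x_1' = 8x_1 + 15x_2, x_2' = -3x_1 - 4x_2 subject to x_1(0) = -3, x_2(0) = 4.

Coefficient matrix A = [[8, 15], [-3, -4]].
Characteristic polynomial det(A - λI) = λ^2 - 4λ + 13 = 0.
Eigenvalues λ = 2 ± 3i (complex conjugate pair).
For λ=2+3i: an eigenvector is (2,-1) - i(-1,0) = (2 + i, -1).
A real fundamental pair from Re and Im of e^((2+3i)t)v: X_1 = e^(2t)(cos(3t)·(2,-1) + sin(3t)·(-1,0)), X_2 = e^(2t)(sin(3t)·(2,-1) - cos(3t)·(-1,0)).
General solution: c_1X_1 + c_2X_2.
Applying x_1(0)=-3, x_2(0)=4 gives c_1=-4, c_2=5.

x_1(t) = 14e^(2t)sin(3t) - 3e^(2t)cos(3t), x_2(t) = -5e^(2t)sin(3t) + 4e^(2t)cos(3t)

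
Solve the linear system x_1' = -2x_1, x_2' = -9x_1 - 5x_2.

x_1(t) = -C_1e^(-2t), x_2(t) = 3C_1e^(-2t) + C_2e^(-5t)

Coefficient matrix A = [[-2, 0], [-9, -5]].
Characteristic polynomial det(A - λI) = λ^2 + 7λ + 10 = 0.
Eigenvalues λ = -2, -5.
For λ=-2: (A-λI) row 2 is [-9, -3], so an eigenvector is (-1, 3).
For λ=-5: (A-λI) row 1 is [3, 0], so an eigenvector is (0, 1).
General solution: C_1e^(-2t)(-1,3) + C_2e^(-5t)(0,1).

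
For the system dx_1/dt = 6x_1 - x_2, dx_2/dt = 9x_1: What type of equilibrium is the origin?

A = [[6,-1],[9,0]]; det(A-λI) = λ^2 - 6λ + 9.
repeated λ = 3 with a single eigenvector.

unstable improper node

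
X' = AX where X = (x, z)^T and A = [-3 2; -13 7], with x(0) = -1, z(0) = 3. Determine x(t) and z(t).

Coefficient matrix A = [[-3, 2], [-13, 7]].
Characteristic polynomial det(A - λI) = λ^2 - 4λ + 5 = 0.
Eigenvalues λ = 2 ± i (complex conjugate pair).
For λ=2+i: an eigenvector is (1,2) - i(-1,-3) = (1 + i, 2 + 3i).
A real fundamental pair from Re and Im of e^((2+i)t)v: X_1 = e^(2t)(cos(t)·(1,2) + sin(t)·(-1,-3)), X_2 = e^(2t)(sin(t)·(1,2) - cos(t)·(-1,-3)).
General solution: c_1X_1 + c_2X_2.
Applying x(0)=-1, z(0)=3 gives c_1=-6, c_2=5.

x(t) = 11e^(2t)sin(t) - e^(2t)cos(t), z(t) = 28e^(2t)sin(t) + 3e^(2t)cos(t)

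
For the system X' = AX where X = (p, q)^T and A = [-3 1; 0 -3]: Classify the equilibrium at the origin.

A = [[-3,1],[0,-3]]; det(A-λI) = λ^2 + 6λ + 9.
repeated λ = -3 with a single eigenvector.

stable improper node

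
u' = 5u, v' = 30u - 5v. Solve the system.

Coefficient matrix A = [[5, 0], [30, -5]].
Characteristic polynomial det(A - λI) = λ^2 - 25 = 0.
Eigenvalues λ = -5, 5.
For λ=-5: (A-λI) row 1 is [10, 0], so an eigenvector is (0, 1).
For λ=5: (A-λI) row 2 is [30, -10], so an eigenvector is (1, 3).
General solution: K_1e^(-5t)(0,1) + K_2e^(5t)(1,3).

u(t) = K_2e^(5t), v(t) = K_1e^(-5t) + 3K_2e^(5t)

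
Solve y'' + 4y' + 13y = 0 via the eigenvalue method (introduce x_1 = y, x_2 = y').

Let x_1 = y, x_2 = y'. Then x_1' = x_2 and x_2' = -13x_1 - 4x_2.
A = [[0,1],[-13,-4]]; det(A-λI) = λ^2 + 4λ + 13.
Eigenvalues λ = -2 ± 3i.

y(t) = C_1e^(-2t)cos(3t) + C_2e^(-2t)sin(3t)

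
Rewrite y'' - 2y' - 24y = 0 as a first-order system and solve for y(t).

y(t) = K_1e^(6t) + K_2e^(-4t)

Let x_1 = y, x_2 = y'. Then x_1' = x_2 and x_2' = 24x_1 + 2x_2.
A = [[0,1],[24,2]]; det(A-λI) = λ^2 - 2λ - 24.
Eigenvalues λ = 6, -4 with eigenvectors (1,6), (1,-4).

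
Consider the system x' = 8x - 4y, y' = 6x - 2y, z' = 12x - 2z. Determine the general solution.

Coefficient matrix A = [[8, -4, 0], [6, -2, 0], [12, 0, -2]].
det(A - λI) = 0 gives eigenvalues λ = 4, -2, 2.
For λ=4: eigenvector (1,1,2).
For λ=-2: eigenvector (0,0,1).
For λ=2: eigenvector (2,3,6).
General solution: K_1e^(4t)(1,1,2) + K_2e^(-2t)(0,0,1) + K_3e^(2t)(2,3,6).

x(t) = K_1e^(4t) + 2K_3e^(2t), y(t) = K_1e^(4t) + 3K_3e^(2t), z(t) = 2K_1e^(4t) + K_2e^(-2t) + 6K_3e^(2t)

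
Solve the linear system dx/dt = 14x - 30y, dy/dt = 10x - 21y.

Coefficient matrix A = [[14, -30], [10, -21]].
Characteristic polynomial det(A - λI) = λ^2 + 7λ + 6 = 0.
Eigenvalues λ = -6, -1.
For λ=-6: (A-λI) row 1 is [20, -30], so an eigenvector is (3, 2).
For λ=-1: (A-λI) row 1 is [15, -30], so an eigenvector is (-2, -1).
General solution: K_1e^(-6t)(3,2) + K_2e^(-t)(-2,-1).

x(t) = 3K_1e^(-6t) - 2K_2e^(-t), y(t) = 2K_1e^(-6t) - K_2e^(-t)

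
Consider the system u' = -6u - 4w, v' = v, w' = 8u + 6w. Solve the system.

Coefficient matrix A = [[-6, 0, -4], [0, 1, 0], [8, 0, 6]].
det(A - λI) = 0 gives eigenvalues λ = -2, 2, 1.
For λ=-2: eigenvector (1,0,-1).
For λ=2: eigenvector (-1,0,2).
For λ=1: eigenvector (0,1,0).
General solution: c_1e^(-2t)(1,0,-1) + c_2e^(2t)(-1,0,2) + c_3e^(t)(0,1,0).

u(t) = c_1e^(-2t) - c_2e^(2t), v(t) = c_3e^(t), w(t) = -c_1e^(-2t) + 2c_2e^(2t)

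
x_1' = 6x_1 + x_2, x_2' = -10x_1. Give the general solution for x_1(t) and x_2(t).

Coefficient matrix A = [[6, 1], [-10, 0]].
Characteristic polynomial det(A - λI) = λ^2 - 6λ + 10 = 0.
Eigenvalues λ = 3 ± i (complex conjugate pair).
For λ=3+i: an eigenvector is (0,-1) - i(-1,3) = (0 + i, -1 - 3i).
A real fundamental pair from Re and Im of e^((3+i)t)v: X_1 = e^(3t)(cos(t)·(0,-1) + sin(t)·(-1,3)), X_2 = e^(3t)(sin(t)·(0,-1) - cos(t)·(-1,3)).
General solution: K_1X_1 + K_2X_2.

x_1(t) = -K_1e^(3t)sin(t) + K_2e^(3t)cos(t), x_2(t) = 3K_1e^(3t)sin(t) - K_1e^(3t)cos(t) - K_2e^(3t)sin(t) - 3K_2e^(3t)cos(t)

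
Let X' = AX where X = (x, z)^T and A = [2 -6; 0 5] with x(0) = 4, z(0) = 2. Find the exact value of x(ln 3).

-900

A = [[2,-6],[0,5]]; eigenvalues λ = 2, 5.
Eigenvectors: (-1,0) for λ=2, (-2,1) for λ=5.
From the initial condition, c_1 = -8, c_2 = 2.
x(ln 3) = (-8)(3^2)(-1) + (2)(3^5)(-2) = -900.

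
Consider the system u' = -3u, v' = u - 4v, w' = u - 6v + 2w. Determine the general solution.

Coefficient matrix A = [[-3, 0, 0], [1, -4, 0], [1, -6, 2]].
det(A - λI) = 0 gives eigenvalues λ = -3, -4, 2.
For λ=-3: eigenvector (1,1,1).
For λ=-4: eigenvector (0,1,1).
For λ=2: eigenvector (0,0,1).
General solution: c_1e^(-3t)(1,1,1) + c_2e^(-4t)(0,1,1) + c_3e^(2t)(0,0,1).

u(t) = c_1e^(-3t), v(t) = c_1e^(-3t) + c_2e^(-4t), w(t) = c_1e^(-3t) + c_2e^(-4t) + c_3e^(2t)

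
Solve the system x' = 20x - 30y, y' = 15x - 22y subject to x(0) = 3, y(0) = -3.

Coefficient matrix A = [[20, -30], [15, -22]].
Characteristic polynomial det(A - λI) = λ^2 + 2λ + 10 = 0.
Eigenvalues λ = -1 ± 3i (complex conjugate pair).
For λ=-1+3i: an eigenvector is (-1,-1) - i(3,2) = (-1 - 3i, -1 - 2i).
A real fundamental pair from Re and Im of e^((-1+3i)t)v: X_1 = e^(-t)(cos(3t)·(-1,-1) + sin(3t)·(3,2)), X_2 = e^(-t)(sin(3t)·(-1,-1) - cos(3t)·(3,2)).
General solution: c_1X_1 + c_2X_2.
Applying x(0)=3, y(0)=-3 gives c_1=15, c_2=-6.

x(t) = 51e^(-t)sin(3t) + 3e^(-t)cos(3t), y(t) = 36e^(-t)sin(3t) - 3e^(-t)cos(3t)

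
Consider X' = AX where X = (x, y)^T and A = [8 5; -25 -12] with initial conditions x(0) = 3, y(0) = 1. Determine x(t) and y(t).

x(t) = 7e^(-2t)sin(5t) + 3e^(-2t)cos(5t), y(t) = -17e^(-2t)sin(5t) + e^(-2t)cos(5t)

Coefficient matrix A = [[8, 5], [-25, -12]].
Characteristic polynomial det(A - λI) = λ^2 + 4λ + 29 = 0.
Eigenvalues λ = -2 ± 5i (complex conjugate pair).
For λ=-2+5i: an eigenvector is (0,-1) - i(-1,2) = (0 + i, -1 - 2i).
A real fundamental pair from Re and Im of e^((-2+5i)t)v: X_1 = e^(-2t)(cos(5t)·(0,-1) + sin(5t)·(-1,2)), X_2 = e^(-2t)(sin(5t)·(0,-1) - cos(5t)·(-1,2)).
General solution: c_1X_1 + c_2X_2.
Applying x(0)=3, y(0)=1 gives c_1=-7, c_2=3.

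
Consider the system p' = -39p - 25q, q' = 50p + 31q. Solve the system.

p(t) = -K_1e^(-4t)sin(5t) - 2K_1e^(-4t)cos(5t) - 2K_2e^(-4t)sin(5t) + K_2e^(-4t)cos(5t), q(t) = K_1e^(-4t)sin(5t) + 3K_1e^(-4t)cos(5t) + 3K_2e^(-4t)sin(5t) - K_2e^(-4t)cos(5t)

Coefficient matrix A = [[-39, -25], [50, 31]].
Characteristic polynomial det(A - λI) = λ^2 + 8λ + 41 = 0.
Eigenvalues λ = -4 ± 5i (complex conjugate pair).
For λ=-4+5i: an eigenvector is (-2,3) - i(-1,1) = (-2 + i, 3 - i).
A real fundamental pair from Re and Im of e^((-4+5i)t)v: X_1 = e^(-4t)(cos(5t)·(-2,3) + sin(5t)·(-1,1)), X_2 = e^(-4t)(sin(5t)·(-2,3) - cos(5t)·(-1,1)).
General solution: K_1X_1 + K_2X_2.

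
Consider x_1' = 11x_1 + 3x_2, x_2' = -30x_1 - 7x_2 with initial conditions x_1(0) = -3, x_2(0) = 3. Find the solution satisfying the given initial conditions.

x_1(t) = -6e^(2t)sin(3t) - 3e^(2t)cos(3t), x_2(t) = 21e^(2t)sin(3t) + 3e^(2t)cos(3t)

Coefficient matrix A = [[11, 3], [-30, -7]].
Characteristic polynomial det(A - λI) = λ^2 - 4λ + 13 = 0.
Eigenvalues λ = 2 ± 3i (complex conjugate pair).
For λ=2+3i: an eigenvector is (0,-1) - i(-1,3) = (0 + i, -1 - 3i).
A real fundamental pair from Re and Im of e^((2+3i)t)v: X_1 = e^(2t)(cos(3t)·(0,-1) + sin(3t)·(-1,3)), X_2 = e^(2t)(sin(3t)·(0,-1) - cos(3t)·(-1,3)).
General solution: C_1X_1 + C_2X_2.
Applying x_1(0)=-3, x_2(0)=3 gives C_1=6, C_2=-3.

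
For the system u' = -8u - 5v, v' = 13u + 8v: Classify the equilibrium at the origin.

A = [[-8,-5],[13,8]]; det(A-λI) = λ^2 + 1.
λ = 0 ± i: zero real part.

center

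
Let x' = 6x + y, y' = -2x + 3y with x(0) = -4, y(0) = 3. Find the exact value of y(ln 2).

128

A = [[6,1],[-2,3]]; eigenvalues λ = 4, 5.
Eigenvectors: (1,-2) for λ=4, (1,-1) for λ=5.
From the initial condition, c_1 = 1, c_2 = -5.
y(ln 2) = (1)(2^4)(-2) + (-5)(2^5)(-1) = 128.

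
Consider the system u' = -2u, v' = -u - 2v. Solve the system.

Coefficient matrix A = [[-2, 0], [-1, -2]].
Characteristic polynomial det(A - λI) = λ^2 + 4λ + 4 = 0.
Single eigenvalue λ = -2 with algebraic multiplicity 2.
Eigenvector v = (0,-1); generalized eigenvector w with (A-λI)w=v is (1,-3).
General solution: e^(-2t)[K_1·v + K_2·(t·v + w)].

u(t) = K_2e^(-2t), v(t) = -K_1e^(-2t) - K_2te^(-2t) - 3K_2e^(-2t)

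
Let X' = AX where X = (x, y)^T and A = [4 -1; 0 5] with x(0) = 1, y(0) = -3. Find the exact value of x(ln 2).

A = [[4,-1],[0,5]]; eigenvalues λ = 4, 5.
Eigenvectors: (-1,0) for λ=4, (1,-1) for λ=5.
From the initial condition, c_1 = 2, c_2 = 3.
x(ln 2) = (2)(2^4)(-1) + (3)(2^5)(1) = 64.

64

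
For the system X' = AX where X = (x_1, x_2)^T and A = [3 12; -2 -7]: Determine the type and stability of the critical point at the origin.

A = [[3,12],[-2,-7]]; det(A-λI) = λ^2 + 4λ + 3.
λ = -1, -3: both negative.

stable node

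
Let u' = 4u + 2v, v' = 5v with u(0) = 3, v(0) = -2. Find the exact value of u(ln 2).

-16

A = [[4,2],[0,5]]; eigenvalues λ = 5, 4.
Eigenvectors: (-2,-1) for λ=5, (-1,0) for λ=4.
From the initial condition, c_1 = 2, c_2 = -7.
u(ln 2) = (2)(2^5)(-2) + (-7)(2^4)(-1) = -16.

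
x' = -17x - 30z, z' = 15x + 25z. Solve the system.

Coefficient matrix A = [[-17, -30], [15, 25]].
Characteristic polynomial det(A - λI) = λ^2 - 8λ + 25 = 0.
Eigenvalues λ = 4 ± 3i (complex conjugate pair).
For λ=4+3i: an eigenvector is (-3,2) - i(1,-1) = (-3 - i, 2 + i).
A real fundamental pair from Re and Im of e^((4+3i)t)v: X_1 = e^(4t)(cos(3t)·(-3,2) + sin(3t)·(1,-1)), X_2 = e^(4t)(sin(3t)·(-3,2) - cos(3t)·(1,-1)).
General solution: K_1X_1 + K_2X_2.

x(t) = K_1e^(4t)sin(3t) - 3K_1e^(4t)cos(3t) - 3K_2e^(4t)sin(3t) - K_2e^(4t)cos(3t), z(t) = -K_1e^(4t)sin(3t) + 2K_1e^(4t)cos(3t) + 2K_2e^(4t)sin(3t) + K_2e^(4t)cos(3t)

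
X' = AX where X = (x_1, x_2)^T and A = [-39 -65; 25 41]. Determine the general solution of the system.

x_1(t) = -3c_1e^(t)sin(5t) + 2c_1e^(t)cos(5t) + 2c_2e^(t)sin(5t) + 3c_2e^(t)cos(5t), x_2(t) = 2c_1e^(t)sin(5t) - c_1e^(t)cos(5t) - c_2e^(t)sin(5t) - 2c_2e^(t)cos(5t)

Coefficient matrix A = [[-39, -65], [25, 41]].
Characteristic polynomial det(A - λI) = λ^2 - 2λ + 26 = 0.
Eigenvalues λ = 1 ± 5i (complex conjugate pair).
For λ=1+5i: an eigenvector is (2,-1) - i(-3,2) = (2 + 3i, -1 - 2i).
A real fundamental pair from Re and Im of e^((1+5i)t)v: X_1 = e^(t)(cos(5t)·(2,-1) + sin(5t)·(-3,2)), X_2 = e^(t)(sin(5t)·(2,-1) - cos(5t)·(-3,2)).
General solution: c_1X_1 + c_2X_2.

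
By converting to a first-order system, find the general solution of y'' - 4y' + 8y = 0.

Let x_1 = y, x_2 = y'. Then x_1' = x_2 and x_2' = -8x_1 + 4x_2.
A = [[0,1],[-8,4]]; det(A-λI) = λ^2 - 4λ + 8.
Eigenvalues λ = 2 ± 2i.

y(t) = C_1e^(2t)cos(2t) + C_2e^(2t)sin(2t)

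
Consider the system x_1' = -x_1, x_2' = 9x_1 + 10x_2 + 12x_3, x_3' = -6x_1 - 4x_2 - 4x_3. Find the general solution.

Coefficient matrix A = [[-1, 0, 0], [9, 10, 12], [-6, -4, -4]].
det(A - λI) = 0 gives eigenvalues λ = -1, 2, 4.
For λ=-1: eigenvector (1,-3,2).
For λ=2: eigenvector (0,-3,2).
For λ=4: eigenvector (0,-2,1).
General solution: K_1e^(-t)(1,-3,2) + K_2e^(2t)(0,-3,2) + K_3e^(4t)(0,-2,1).

x_1(t) = K_1e^(-t), x_2(t) = -3K_1e^(-t) - 3K_2e^(2t) - 2K_3e^(4t), x_3(t) = 2K_1e^(-t) + 2K_2e^(2t) + K_3e^(4t)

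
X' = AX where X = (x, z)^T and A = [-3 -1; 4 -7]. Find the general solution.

x(t) = -K_1e^(-5t) - K_2te^(-5t) - 2K_2e^(-5t), z(t) = -2K_1e^(-5t) - 2K_2te^(-5t) - 3K_2e^(-5t)

Coefficient matrix A = [[-3, -1], [4, -7]].
Characteristic polynomial det(A - λI) = λ^2 + 10λ + 25 = 0.
Single eigenvalue λ = -5 with algebraic multiplicity 2.
Eigenvector v = (-1,-2); generalized eigenvector w with (A-λI)w=v is (-2,-3).
General solution: e^(-5t)[K_1·v + K_2·(t·v + w)].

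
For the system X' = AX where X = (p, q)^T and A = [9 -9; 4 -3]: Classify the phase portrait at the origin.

unstable improper node

A = [[9,-9],[4,-3]]; det(A-λI) = λ^2 - 6λ + 9.
repeated λ = 3 with a single eigenvector.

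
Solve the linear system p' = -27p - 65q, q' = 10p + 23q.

Coefficient matrix A = [[-27, -65], [10, 23]].
Characteristic polynomial det(A - λI) = λ^2 + 4λ + 29 = 0.
Eigenvalues λ = -2 ± 5i (complex conjugate pair).
For λ=-2+5i: an eigenvector is (2,-1) - i(3,-1) = (2 - 3i, -1 + i).
A real fundamental pair from Re and Im of e^((-2+5i)t)v: X_1 = e^(-2t)(cos(5t)·(2,-1) + sin(5t)·(3,-1)), X_2 = e^(-2t)(sin(5t)·(2,-1) - cos(5t)·(3,-1)).
General solution: c_1X_1 + c_2X_2.

p(t) = 3c_1e^(-2t)sin(5t) + 2c_1e^(-2t)cos(5t) + 2c_2e^(-2t)sin(5t) - 3c_2e^(-2t)cos(5t), q(t) = -c_1e^(-2t)sin(5t) - c_1e^(-2t)cos(5t) - c_2e^(-2t)sin(5t) + c_2e^(-2t)cos(5t)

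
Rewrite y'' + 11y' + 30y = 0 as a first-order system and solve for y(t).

y(t) = c_1e^(-5t) + c_2e^(-6t)

Let x_1 = y, x_2 = y'. Then x_1' = x_2 and x_2' = -30x_1 - 11x_2.
A = [[0,1],[-30,-11]]; det(A-λI) = λ^2 + 11λ + 30.
Eigenvalues λ = -5, -6 with eigenvectors (1,-5), (1,-6).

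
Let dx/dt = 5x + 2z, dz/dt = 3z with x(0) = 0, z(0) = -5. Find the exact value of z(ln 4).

-320

A = [[5,2],[0,3]]; eigenvalues λ = 5, 3.
Eigenvectors: (1,0) for λ=5, (1,-1) for λ=3.
From the initial condition, c_1 = -5, c_2 = 5.
z(ln 4) = (-5)(4^5)(0) + (5)(4^3)(-1) = -320.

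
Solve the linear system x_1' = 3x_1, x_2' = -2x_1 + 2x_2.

x_1(t) = K_1e^(3t), x_2(t) = -2K_1e^(3t) + K_2e^(2t)

Coefficient matrix A = [[3, 0], [-2, 2]].
Characteristic polynomial det(A - λI) = λ^2 - 5λ + 6 = 0.
Eigenvalues λ = 3, 2.
For λ=3: (A-λI) row 2 is [-2, -1], so an eigenvector is (1, -2).
For λ=2: (A-λI) row 1 is [1, 0], so an eigenvector is (0, 1).
General solution: K_1e^(3t)(1,-2) + K_2e^(2t)(0,1).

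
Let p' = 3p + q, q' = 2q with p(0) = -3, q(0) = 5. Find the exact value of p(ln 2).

-4

A = [[3,1],[0,2]]; eigenvalues λ = 2, 3.
Eigenvectors: (1,-1) for λ=2, (1,0) for λ=3.
From the initial condition, c_1 = -5, c_2 = 2.
p(ln 2) = (-5)(2^2)(1) + (2)(2^3)(1) = -4.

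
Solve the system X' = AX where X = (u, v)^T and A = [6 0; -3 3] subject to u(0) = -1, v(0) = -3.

Coefficient matrix A = [[6, 0], [-3, 3]].
Characteristic polynomial det(A - λI) = λ^2 - 9λ + 18 = 0.
Eigenvalues λ = 3, 6.
For λ=3: (A-λI) row 1 is [3, 0], so an eigenvector is (0, 1).
For λ=6: (A-λI) row 2 is [-3, -3], so an eigenvector is (-1, 1).
General solution: C_1e^(3t)(0,1) + C_2e^(6t)(-1,1).
Applying u(0)=-1, v(0)=-3 gives C_1=-4, C_2=1.

u(t) = -e^(6t), v(t) = e^(6t) - 4e^(3t)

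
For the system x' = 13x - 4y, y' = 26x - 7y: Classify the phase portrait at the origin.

unstable spiral

A = [[13,-4],[26,-7]]; det(A-λI) = λ^2 - 6λ + 13.
λ = 3 ± 2i: positive real part.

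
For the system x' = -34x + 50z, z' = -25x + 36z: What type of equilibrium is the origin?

unstable spiral

A = [[-34,50],[-25,36]]; det(A-λI) = λ^2 - 2λ + 26.
λ = 1 ± 5i: positive real part.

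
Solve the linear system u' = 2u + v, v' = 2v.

Coefficient matrix A = [[2, 1], [0, 2]].
Characteristic polynomial det(A - λI) = λ^2 - 4λ + 4 = 0.
Single eigenvalue λ = 2 with algebraic multiplicity 2.
Eigenvector v = (1,0); generalized eigenvector w with (A-λI)w=v is (3,1).
General solution: e^(2t)[K_1·v + K_2·(t·v + w)].

u(t) = K_1e^(2t) + K_2te^(2t) + 3K_2e^(2t), v(t) = K_2e^(2t)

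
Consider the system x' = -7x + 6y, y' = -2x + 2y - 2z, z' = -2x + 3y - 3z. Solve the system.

x(t) = 2C_1e^(-4t) - 3C_2e^(-3t) - 2C_3e^(-t), y(t) = C_1e^(-4t) - 2C_2e^(-3t) - 2C_3e^(-t), z(t) = C_1e^(-4t) - 2C_2e^(-3t) - C_3e^(-t)

Coefficient matrix A = [[-7, 6, 0], [-2, 2, -2], [-2, 3, -3]].
det(A - λI) = 0 gives eigenvalues λ = -4, -3, -1.
For λ=-4: eigenvector (2,1,1).
For λ=-3: eigenvector (-3,-2,-2).
For λ=-1: eigenvector (-2,-2,-1).
General solution: C_1e^(-4t)(2,1,1) + C_2e^(-3t)(-3,-2,-2) + C_3e^(-t)(-2,-2,-1).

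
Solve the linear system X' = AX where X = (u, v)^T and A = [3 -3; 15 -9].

Coefficient matrix A = [[3, -3], [15, -9]].
Characteristic polynomial det(A - λI) = λ^2 + 6λ + 18 = 0.
Eigenvalues λ = -3 ± 3i (complex conjugate pair).
For λ=-3+3i: an eigenvector is (1,2) - i(0,1) = (1, 2 - i).
A real fundamental pair from Re and Im of e^((-3+3i)t)v: X_1 = e^(-3t)(cos(3t)·(1,2) + sin(3t)·(0,1)), X_2 = e^(-3t)(sin(3t)·(1,2) - cos(3t)·(0,1)).
General solution: C_1X_1 + C_2X_2.

u(t) = C_1e^(-3t)cos(3t) + C_2e^(-3t)sin(3t), v(t) = C_1e^(-3t)sin(3t) + 2C_1e^(-3t)cos(3t) + 2C_2e^(-3t)sin(3t) - C_2e^(-3t)cos(3t)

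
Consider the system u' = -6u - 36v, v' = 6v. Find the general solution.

u(t) = -C_1e^(-6t) - 3C_2e^(6t), v(t) = C_2e^(6t)

Coefficient matrix A = [[-6, -36], [0, 6]].
Characteristic polynomial det(A - λI) = λ^2 - 36 = 0.
Eigenvalues λ = -6, 6.
For λ=-6: (A-λI) row 1 is [0, -36], so an eigenvector is (-1, 0).
For λ=6: (A-λI) row 1 is [-12, -36], so an eigenvector is (-3, 1).
General solution: C_1e^(-6t)(-1,0) + C_2e^(6t)(-3,1).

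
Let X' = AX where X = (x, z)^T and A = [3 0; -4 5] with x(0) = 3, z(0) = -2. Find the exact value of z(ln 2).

A = [[3,0],[-4,5]]; eigenvalues λ = 3, 5.
Eigenvectors: (1,2) for λ=3, (0,-1) for λ=5.
From the initial condition, c_1 = 3, c_2 = 8.
z(ln 2) = (3)(2^3)(2) + (8)(2^5)(-1) = -208.

-208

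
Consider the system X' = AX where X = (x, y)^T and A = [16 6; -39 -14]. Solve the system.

x(t) = -C_1e^(t)sin(3t) - C_1e^(t)cos(3t) - C_2e^(t)sin(3t) + C_2e^(t)cos(3t), y(t) = 3C_1e^(t)sin(3t) + 2C_1e^(t)cos(3t) + 2C_2e^(t)sin(3t) - 3C_2e^(t)cos(3t)

Coefficient matrix A = [[16, 6], [-39, -14]].
Characteristic polynomial det(A - λI) = λ^2 - 2λ + 10 = 0.
Eigenvalues λ = 1 ± 3i (complex conjugate pair).
For λ=1+3i: an eigenvector is (-1,2) - i(-1,3) = (-1 + i, 2 - 3i).
A real fundamental pair from Re and Im of e^((1+3i)t)v: X_1 = e^(t)(cos(3t)·(-1,2) + sin(3t)·(-1,3)), X_2 = e^(t)(sin(3t)·(-1,2) - cos(3t)·(-1,3)).
General solution: C_1X_1 + C_2X_2.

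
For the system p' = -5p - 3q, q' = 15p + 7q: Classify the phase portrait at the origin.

unstable spiral

A = [[-5,-3],[15,7]]; det(A-λI) = λ^2 - 2λ + 10.
λ = 1 ± 3i: positive real part.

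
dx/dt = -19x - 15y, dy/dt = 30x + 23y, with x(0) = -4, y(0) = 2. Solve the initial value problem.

Coefficient matrix A = [[-19, -15], [30, 23]].
Characteristic polynomial det(A - λI) = λ^2 - 4λ + 13 = 0.
Eigenvalues λ = 2 ± 3i (complex conjugate pair).
For λ=2+3i: an eigenvector is (-1,1) - i(2,-3) = (-1 - 2i, 1 + 3i).
A real fundamental pair from Re and Im of e^((2+3i)t)v: X_1 = e^(2t)(cos(3t)·(-1,1) + sin(3t)·(2,-3)), X_2 = e^(2t)(sin(3t)·(-1,1) - cos(3t)·(2,-3)).
General solution: c_1X_1 + c_2X_2.
Applying x(0)=-4, y(0)=2 gives c_1=8, c_2=-2.

x(t) = 18e^(2t)sin(3t) - 4e^(2t)cos(3t), y(t) = -26e^(2t)sin(3t) + 2e^(2t)cos(3t)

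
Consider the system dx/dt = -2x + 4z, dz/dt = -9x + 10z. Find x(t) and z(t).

x(t) = 2C_1e^(4t) + 2C_2te^(4t) - C_2e^(4t), z(t) = 3C_1e^(4t) + 3C_2te^(4t) - C_2e^(4t)

Coefficient matrix A = [[-2, 4], [-9, 10]].
Characteristic polynomial det(A - λI) = λ^2 - 8λ + 16 = 0.
Single eigenvalue λ = 4 with algebraic multiplicity 2.
Eigenvector v = (2,3); generalized eigenvector w with (A-λI)w=v is (-1,-1).
General solution: e^(4t)[C_1·v + C_2·(t·v + w)].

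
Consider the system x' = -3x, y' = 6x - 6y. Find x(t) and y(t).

Coefficient matrix A = [[-3, 0], [6, -6]].
Characteristic polynomial det(A - λI) = λ^2 + 9λ + 18 = 0.
Eigenvalues λ = -3, -6.
For λ=-3: (A-λI) row 2 is [6, -3], so an eigenvector is (1, 2).
For λ=-6: (A-λI) row 1 is [3, 0], so an eigenvector is (0, -1).
General solution: c_1e^(-3t)(1,2) + c_2e^(-6t)(0,-1).

x(t) = c_1e^(-3t), y(t) = 2c_1e^(-3t) - c_2e^(-6t)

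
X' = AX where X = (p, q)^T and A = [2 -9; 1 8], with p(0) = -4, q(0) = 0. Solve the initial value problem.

p(t) = 12te^(5t) - 4e^(5t), q(t) = -4te^(5t)

Coefficient matrix A = [[2, -9], [1, 8]].
Characteristic polynomial det(A - λI) = λ^2 - 10λ + 25 = 0.
Single eigenvalue λ = 5 with algebraic multiplicity 2.
Eigenvector v = (3,-1); generalized eigenvector w with (A-λI)w=v is (2,-1).
General solution: e^(5t)[C_1·v + C_2·(t·v + w)].
Applying p(0)=-4, q(0)=0 gives C_1=-4, C_2=4.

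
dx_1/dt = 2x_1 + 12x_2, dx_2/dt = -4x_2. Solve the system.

x_1(t) = -K_1e^(2t) + 2K_2e^(-4t), x_2(t) = -K_2e^(-4t)

Coefficient matrix A = [[2, 12], [0, -4]].
Characteristic polynomial det(A - λI) = λ^2 + 2λ - 8 = 0.
Eigenvalues λ = 2, -4.
For λ=2: (A-λI) row 1 is [0, 12], so an eigenvector is (-1, 0).
For λ=-4: (A-λI) row 1 is [6, 12], so an eigenvector is (2, -1).
General solution: K_1e^(2t)(-1,0) + K_2e^(-4t)(2,-1).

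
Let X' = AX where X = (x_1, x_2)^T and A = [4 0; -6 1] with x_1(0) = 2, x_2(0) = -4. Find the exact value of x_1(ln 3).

A = [[4,0],[-6,1]]; eigenvalues λ = 1, 4.
Eigenvectors: (0,1) for λ=1, (1,-2) for λ=4.
From the initial condition, c_1 = 0, c_2 = 2.
x_1(ln 3) = (0)(3^1)(0) + (2)(3^4)(1) = 162.

162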